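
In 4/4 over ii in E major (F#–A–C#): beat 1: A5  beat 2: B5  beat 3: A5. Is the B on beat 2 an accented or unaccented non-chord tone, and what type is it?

The harmony at that moment is F# minor triad (F#, A, C#); B5 is not a chord tone.
It is approached by step up from A5 and left by step down to A5.
Step away and step back to the same note — a neighbor tone (upper neighbor).
It falls on a weak beat, so it is unaccented.

Unaccented neighbor tone.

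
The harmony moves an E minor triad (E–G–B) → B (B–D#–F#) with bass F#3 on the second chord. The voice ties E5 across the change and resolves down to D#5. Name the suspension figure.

7–6 suspension.

At the second chord the bass is F#3. The suspended E5 lies a seventh above the bass; after resolving down by step to D#5, the interval above the bass becomes a sixth.
Suspension figures are named by those two intervals: 7–6.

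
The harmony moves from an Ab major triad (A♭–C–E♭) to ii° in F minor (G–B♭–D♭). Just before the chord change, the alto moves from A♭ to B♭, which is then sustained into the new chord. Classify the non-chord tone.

The harmony at that moment is A♭ major triad (A♭, C, E♭); B♭ is not a chord tone.
It is approached by step up from A♭ and then sustained as the same pitch into the next harmony.
Arriving early and becoming a chord tone when the harmony changes — an anticipation.

B♭ is an anticipation.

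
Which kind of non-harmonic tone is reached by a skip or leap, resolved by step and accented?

Appoggiatura.

Approach: by leap. Departure: by step. Metric position: strong.
Leap in, step out, in a metrically strong position — an appoggiatura. (It is the mirror image of the escape tone, which steps in and leaps out from a weak position.)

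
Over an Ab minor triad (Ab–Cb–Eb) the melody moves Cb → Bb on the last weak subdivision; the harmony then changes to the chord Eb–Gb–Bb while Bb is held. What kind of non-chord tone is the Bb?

The harmony at that moment is Ab minor triad (Ab, Cb, Eb); Bb is not a chord tone.
It is approached by step down from Cb and then sustained as the same pitch into the next harmony.
Arriving early and becoming a chord tone when the harmony changes — an anticipation.

Bb is an anticipation.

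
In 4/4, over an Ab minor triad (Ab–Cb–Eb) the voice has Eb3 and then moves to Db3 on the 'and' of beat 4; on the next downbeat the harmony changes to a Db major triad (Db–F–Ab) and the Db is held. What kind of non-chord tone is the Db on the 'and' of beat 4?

The harmony at that moment is Ab minor triad (Ab, Cb, Eb); Db3 is not a chord tone.
It is approached by step down from Eb3 and then sustained as the same pitch into the next harmony.
Arriving early and becoming a chord tone when the harmony changes — an anticipation.

Anticipation.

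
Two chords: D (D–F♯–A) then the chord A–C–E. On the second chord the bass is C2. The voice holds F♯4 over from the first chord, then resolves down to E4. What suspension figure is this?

4–3 suspension.

At the second chord the bass is C2. The suspended F♯4 lies a fourth above the bass; after resolving down by step to E4, the interval above the bass becomes a third.
Suspension figures are named by those two intervals: 4–3.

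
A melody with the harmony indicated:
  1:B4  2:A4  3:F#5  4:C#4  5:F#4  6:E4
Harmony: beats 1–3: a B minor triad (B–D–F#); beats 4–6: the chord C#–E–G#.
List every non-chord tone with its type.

The harmony at that moment is B minor triad (B, D, F#); A4 is not a chord tone.
It is approached by step down from B4 and left by leap up to F#5.
Step in, leap out — an escape tone.
The harmony at that moment is C# minor triad (C#, E, G#); F#4 is not a chord tone.
It is approached by leap up from C#4 and left by step down to E4.
Leap in, step out — an appoggiatura.

A4 (beat 2) — escape tone; F#4 (beat 5) — appoggiatura.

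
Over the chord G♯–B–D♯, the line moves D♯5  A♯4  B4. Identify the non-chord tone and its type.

A♯4 is an appoggiatura.

The harmony at that moment is G♯ minor triad (G♯, B, D♯); A♯4 is not a chord tone.
It is approached by leap down from D♯5 and left by step up to B4.
Leap in, step out — an appoggiatura.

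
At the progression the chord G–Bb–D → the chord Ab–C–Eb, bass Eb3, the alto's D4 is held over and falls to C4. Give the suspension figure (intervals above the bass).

7–6 suspension.

At the second chord the bass is Eb3. The suspended D4 lies a seventh above the bass; after resolving down by step to C4, the interval above the bass becomes a sixth.
Suspension figures are named by those two intervals: 7–6.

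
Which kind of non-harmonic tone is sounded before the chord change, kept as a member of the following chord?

Anticipation.

Approach: ahead of the chord change (typically by step), so it is dissonant against the current harmony. Departure: none — the same pitch is restated or held and is a chord tone of the new harmony.
Dissonant first, consonant once the harmony catches up: the note simply arrives early — an anticipation. (The reverse timing, consonant first and dissonant after the change, would be a suspension or retardation.)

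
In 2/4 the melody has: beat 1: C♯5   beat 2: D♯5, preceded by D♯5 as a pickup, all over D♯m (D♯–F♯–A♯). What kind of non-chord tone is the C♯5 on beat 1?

Lower neighbor tone.

The harmony at that moment is D♯ minor triad (D♯, F♯, A♯); C♯5 is not a chord tone.
It is approached by step down from D♯5 and left by step up to D♯5.
Step away and step back to the same note — a neighbor tone (lower neighbor).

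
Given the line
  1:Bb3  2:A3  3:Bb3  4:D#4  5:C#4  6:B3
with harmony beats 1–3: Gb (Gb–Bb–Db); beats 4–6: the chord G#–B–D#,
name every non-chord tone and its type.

The harmony at that moment is Gb major triad (Gb, Bb, Db); A3 is not a chord tone.
It is approached by step down from Bb3 and left by step up to Bb3.
Step away and step back to the same note — a neighbor tone (lower neighbor).
The harmony at that moment is G# minor triad (G#, B, D#); C#4 is not a chord tone.
It is approached by step down from D#4 and left by step down to B3.
Step in, step out in the same direction — a passing tone.

A3 (beat 2) — neighbor tone; C#4 (beat 5) — passing tone.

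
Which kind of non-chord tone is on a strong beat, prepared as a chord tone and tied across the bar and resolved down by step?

Suspension.

Approach: by preparation — the pitch is first a chord tone, then held (tied or repeated) while the harmony changes under it. Departure: down by step. Metric position: strong.
A prepared dissonance that resolves downward by step — a suspension. (The same figure resolving upward would be a retardation.)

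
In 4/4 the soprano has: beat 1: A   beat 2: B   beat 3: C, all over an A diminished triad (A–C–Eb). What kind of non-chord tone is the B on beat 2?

Passing tone.

The harmony at that moment is A diminished triad (A, C, Eb); B is not a chord tone.
It is approached by step up from A and left by step up to C.
Step in, step out in the same direction — a passing tone.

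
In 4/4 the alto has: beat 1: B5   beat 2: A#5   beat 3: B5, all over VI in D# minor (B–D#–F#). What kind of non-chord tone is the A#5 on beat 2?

Lower neighbor tone.

The harmony at that moment is B major triad (B, D#, F#); A#5 is not a chord tone.
It is approached by step down from B5 and left by step up to B5.
Step away and step back to the same note — a neighbor tone (lower neighbor).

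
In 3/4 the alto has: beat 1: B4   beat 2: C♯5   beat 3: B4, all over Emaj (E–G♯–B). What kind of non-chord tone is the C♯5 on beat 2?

The harmony at that moment is E major triad (E, G♯, B); C♯5 is not a chord tone.
It is approached by step up from B4 and left by step down to B4.
Step away and step back to the same note — a neighbor tone (upper neighbor).

Upper neighbor tone.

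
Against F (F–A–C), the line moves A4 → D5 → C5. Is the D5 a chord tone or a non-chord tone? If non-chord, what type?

The harmony at that moment is F major triad (F, A, C); D5 is not a chord tone.
It is approached by leap up from A4 and left by step down to C5.
Leap in, step out — an appoggiatura.

Non-chord tone — an appoggiatura.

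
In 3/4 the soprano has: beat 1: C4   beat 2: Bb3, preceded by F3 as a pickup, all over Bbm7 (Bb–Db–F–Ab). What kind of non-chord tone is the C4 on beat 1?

The harmony at that moment is Bb minor seventh chord (Bb, Db, F, Ab); C4 is not a chord tone.
It is approached by leap up from F3 and left by step down to Bb3.
Leap in, step out, metrically accented — an appoggiatura.

Appoggiatura.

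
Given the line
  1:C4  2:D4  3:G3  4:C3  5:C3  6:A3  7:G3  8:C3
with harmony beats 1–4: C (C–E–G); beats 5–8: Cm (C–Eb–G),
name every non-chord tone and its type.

D4 (beat 2) — escape tone; A3 (beat 6) — appoggiatura.

The harmony at that moment is C major triad (C, E, G); D4 is not a chord tone.
It is approached by step up from C4 and left by leap down to G3.
Step in, leap out — an escape tone.
The harmony at that moment is C minor triad (C, Eb, G); A3 is not a chord tone.
It is approached by leap up from C3 and left by step down to G3.
Leap in, step out — an appoggiatura.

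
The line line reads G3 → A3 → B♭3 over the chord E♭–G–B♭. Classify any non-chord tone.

A3 is a passing tone.

The harmony at that moment is E♭ major triad (E♭, G, B♭); A3 is not a chord tone.
It is approached by step up from G3 and left by step up to B♭3.
Step in, step out in the same direction — a passing tone.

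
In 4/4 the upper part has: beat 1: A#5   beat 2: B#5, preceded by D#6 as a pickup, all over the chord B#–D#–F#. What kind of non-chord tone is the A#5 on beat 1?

The harmony at that moment is B# diminished triad (B#, D#, F#); A#5 is not a chord tone.
It is approached by leap down from D#6 and left by step up to B#5.
Leap in, step out, metrically accented — an appoggiatura.

Appoggiatura.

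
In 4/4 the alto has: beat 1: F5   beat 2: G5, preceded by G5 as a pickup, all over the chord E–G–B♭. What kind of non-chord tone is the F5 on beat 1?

The harmony at that moment is E diminished triad (E, G, B♭); F5 is not a chord tone.
It is approached by step down from G5 and left by step up to G5.
Step away and step back to the same note — a neighbor tone (lower neighbor).

Lower neighbor tone.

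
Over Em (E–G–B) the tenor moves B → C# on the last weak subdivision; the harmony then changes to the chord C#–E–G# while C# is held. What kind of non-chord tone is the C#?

C# is an anticipation.

The harmony at that moment is E minor triad (E, G, B); C# is not a chord tone.
It is approached by step up from B and then sustained as the same pitch into the next harmony.
Arriving early and becoming a chord tone when the harmony changes — an anticipation.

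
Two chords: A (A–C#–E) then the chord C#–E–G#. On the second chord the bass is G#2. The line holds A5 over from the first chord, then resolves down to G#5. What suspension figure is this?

9–8 suspension.

At the second chord the bass is G#2. The suspended A5 lies a ninth above the bass; after resolving down by step to G#5, the interval above the bass becomes an octave.
Suspension figures are named by those two intervals: 9–8.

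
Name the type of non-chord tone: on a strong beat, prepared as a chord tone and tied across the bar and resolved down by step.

Suspension.

Approach: by preparation — the pitch is first a chord tone, then held (tied or repeated) while the harmony changes under it. Departure: down by step. Metric position: strong.
A prepared dissonance that resolves downward by step — a suspension. (The same figure resolving upward would be a retardation.)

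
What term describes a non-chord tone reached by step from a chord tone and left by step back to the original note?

Neighbor tone.

Approach: by step. Departure: by step in the opposite direction, back to the starting pitch.
Stepwise on both sides but reversing to return to the same chord tone — a neighbor tone. (Had it continued onward in the same direction it would be a passing tone instead.)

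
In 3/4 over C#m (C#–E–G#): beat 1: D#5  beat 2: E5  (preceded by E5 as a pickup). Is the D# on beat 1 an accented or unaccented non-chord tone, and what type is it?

Accented neighbor tone.

The harmony at that moment is C# minor triad (C#, E, G#); D#5 is not a chord tone.
It is approached by step down from E5 and left by step up to E5.
Step away and step back to the same note — a neighbor tone (lower neighbor).
It falls on the downbeat, so it is accented.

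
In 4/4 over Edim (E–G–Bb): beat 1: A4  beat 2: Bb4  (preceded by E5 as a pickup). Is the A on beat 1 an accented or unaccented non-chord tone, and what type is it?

The harmony at that moment is E diminished triad (E, G, Bb); A4 is not a chord tone.
It is approached by leap down from E5 and left by step up to Bb4.
Leap in, step out — an appoggiatura.
It falls on the downbeat, so it is accented.

Accented appoggiatura.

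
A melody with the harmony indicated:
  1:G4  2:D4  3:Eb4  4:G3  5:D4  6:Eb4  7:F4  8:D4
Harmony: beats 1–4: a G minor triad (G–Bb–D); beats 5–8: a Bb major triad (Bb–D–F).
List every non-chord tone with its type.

The harmony at that moment is G minor triad (G, Bb, D); Eb4 is not a chord tone.
It is approached by step up from D4 and left by leap down to G3.
Step in, leap out — an escape tone.
The harmony at that moment is Bb major triad (Bb, D, F); Eb4 is not a chord tone.
It is approached by step up from D4 and left by step up to F4.
Step in, step out in the same direction — a passing tone.

Eb4 (beat 3) — escape tone; Eb4 (beat 6) — passing tone.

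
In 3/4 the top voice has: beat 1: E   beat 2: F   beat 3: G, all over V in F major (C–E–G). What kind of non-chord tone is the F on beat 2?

Passing tone.

The harmony at that moment is C major triad (C, E, G); F is not a chord tone.
It is approached by step up from E and left by step up to G.
Step in, step out in the same direction — a passing tone.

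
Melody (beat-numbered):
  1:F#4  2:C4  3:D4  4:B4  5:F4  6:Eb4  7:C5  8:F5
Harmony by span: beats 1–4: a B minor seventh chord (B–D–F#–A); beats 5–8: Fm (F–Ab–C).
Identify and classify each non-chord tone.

C4 (beat 2) — appoggiatura; Eb4 (beat 6) — escape tone.

The harmony at that moment is B minor seventh chord (B, D, F#, A); C4 is not a chord tone.
It is approached by leap down from F#4 and left by step up to D4.
Leap in, step out — an appoggiatura.
The harmony at that moment is F minor triad (F, Ab, C); Eb4 is not a chord tone.
It is approached by step down from F4 and left by leap up to C5.
Step in, leap out — an escape tone.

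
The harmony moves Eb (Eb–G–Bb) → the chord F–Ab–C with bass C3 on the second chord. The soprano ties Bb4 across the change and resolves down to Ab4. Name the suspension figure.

7–6 suspension.

At the second chord the bass is C3. The suspended Bb4 lies a seventh above the bass; after resolving down by step to Ab4, the interval above the bass becomes a sixth.
Suspension figures are named by those two intervals: 7–6.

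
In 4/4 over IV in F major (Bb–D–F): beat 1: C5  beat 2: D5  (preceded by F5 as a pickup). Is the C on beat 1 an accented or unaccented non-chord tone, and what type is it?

The harmony at that moment is Bb major triad (Bb, D, F); C5 is not a chord tone.
It is approached by leap down from F5 and left by step up to D5.
Leap in, step out — an appoggiatura.
It falls on the downbeat, so it is accented.

Accented appoggiatura.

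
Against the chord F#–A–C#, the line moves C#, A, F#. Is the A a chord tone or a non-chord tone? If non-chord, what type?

F# minor triad contains F#, A, C#; A is the third, so it is a chord tone.

Chord tone (the third of F# minor triad).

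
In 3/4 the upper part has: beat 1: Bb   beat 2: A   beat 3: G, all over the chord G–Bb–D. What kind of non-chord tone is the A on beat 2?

The harmony at that moment is G minor triad (G, Bb, D); A is not a chord tone.
It is approached by step down from Bb and left by step down to G.
Step in, step out in the same direction — a passing tone.

Passing tone.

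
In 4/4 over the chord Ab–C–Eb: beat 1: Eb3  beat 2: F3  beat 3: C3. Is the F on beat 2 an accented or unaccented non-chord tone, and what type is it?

The harmony at that moment is Ab major triad (Ab, C, Eb); F3 is not a chord tone.
It is approached by step up from Eb3 and left by leap down to C3.
Step in, leap out — an escape tone.
It falls on a weak beat, so it is unaccented.

Unaccented escape tone.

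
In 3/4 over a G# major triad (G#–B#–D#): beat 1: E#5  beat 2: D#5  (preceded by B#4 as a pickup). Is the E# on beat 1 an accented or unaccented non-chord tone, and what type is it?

The harmony at that moment is G# major triad (G#, B#, D#); E#5 is not a chord tone.
It is approached by leap up from B#4 and left by step down to D#5.
Leap in, step out — an appoggiatura.
It falls on the downbeat, so it is accented.

Accented appoggiatura.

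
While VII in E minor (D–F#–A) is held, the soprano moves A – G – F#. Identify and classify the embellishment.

G is a passing tone.

The harmony at that moment is D major triad (D, F#, A); G is not a chord tone.
It is approached by step down from A and left by step down to F#.
Step in, step out in the same direction — a passing tone.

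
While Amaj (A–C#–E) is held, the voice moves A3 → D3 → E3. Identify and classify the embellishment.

D3 is an appoggiatura.

The harmony at that moment is A major triad (A, C#, E); D3 is not a chord tone.
It is approached by leap down from A3 and left by step up to E3.
Leap in, step out — an appoggiatura.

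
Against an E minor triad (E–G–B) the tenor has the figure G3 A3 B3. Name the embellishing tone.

A3 is a passing tone.

The harmony at that moment is E minor triad (E, G, B); A3 is not a chord tone.
It is approached by step up from G3 and left by step up to B3.
Step in, step out in the same direction — a passing tone.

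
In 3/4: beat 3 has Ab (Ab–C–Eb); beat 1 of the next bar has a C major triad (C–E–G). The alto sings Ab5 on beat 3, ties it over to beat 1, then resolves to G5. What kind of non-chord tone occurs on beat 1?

The harmony at that moment is C major triad (C, E, G); Ab5 is not a chord tone.
It is held over (the same pitch as the preceding Ab5) and left by step down to G5.
Held over from the previous chord and resolving down by step — a suspension.

Suspension.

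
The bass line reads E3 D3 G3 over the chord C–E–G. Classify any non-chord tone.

D3 is an escape tone.

The harmony at that moment is C major triad (C, E, G); D3 is not a chord tone.
It is approached by step down from E3 and left by leap up to G3.
Step in, leap out — an escape tone.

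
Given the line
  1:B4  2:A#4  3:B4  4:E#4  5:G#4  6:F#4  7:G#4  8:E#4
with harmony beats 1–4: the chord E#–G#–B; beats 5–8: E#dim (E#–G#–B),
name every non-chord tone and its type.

A#4 (beat 2) — neighbor tone; F#4 (beat 6) — neighbor tone.

The harmony at that moment is E# diminished triad (E#, G#, B); A#4 is not a chord tone.
It is approached by step down from B4 and left by step up to B4.
Step away and step back to the same note — a neighbor tone (lower neighbor).
The harmony at that moment is E# diminished triad (E#, G#, B); F#4 is not a chord tone.
It is approached by step down from G#4 and left by step up to G#4.
Step away and step back to the same note — a neighbor tone (lower neighbor).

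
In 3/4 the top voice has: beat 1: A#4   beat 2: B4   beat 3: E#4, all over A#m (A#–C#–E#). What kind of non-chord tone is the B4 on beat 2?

The harmony at that moment is A# minor triad (A#, C#, E#); B4 is not a chord tone.
It is approached by step up from A#4 and left by leap down to E#4.
Step in, leap out, on a weak beat — an escape tone.

Escape tone.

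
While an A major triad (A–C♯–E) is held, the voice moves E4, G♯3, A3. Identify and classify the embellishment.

The harmony at that moment is A major triad (A, C♯, E); G♯3 is not a chord tone.
It is approached by leap down from E4 and left by step up to A3.
Leap in, step out — an appoggiatura.

G♯3 is an appoggiatura.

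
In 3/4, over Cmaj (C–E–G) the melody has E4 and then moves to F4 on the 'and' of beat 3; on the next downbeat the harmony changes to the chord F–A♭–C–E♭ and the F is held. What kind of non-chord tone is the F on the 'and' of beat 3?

Anticipation.

The harmony at that moment is C major triad (C, E, G); F4 is not a chord tone.
It is approached by step up from E4 and then sustained as the same pitch into the next harmony.
Arriving early and becoming a chord tone when the harmony changes — an anticipation.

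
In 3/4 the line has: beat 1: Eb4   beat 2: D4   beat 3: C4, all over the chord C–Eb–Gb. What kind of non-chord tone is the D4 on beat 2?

The harmony at that moment is C diminished triad (C, Eb, Gb); D4 is not a chord tone.
It is approached by step down from Eb4 and left by step down to C4.
Step in, step out in the same direction — a passing tone.

Passing tone.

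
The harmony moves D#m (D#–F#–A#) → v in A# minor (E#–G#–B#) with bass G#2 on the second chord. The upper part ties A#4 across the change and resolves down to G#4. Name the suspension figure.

9–8 suspension.

At the second chord the bass is G#2. The suspended A#4 lies a ninth above the bass; after resolving down by step to G#4, the interval above the bass becomes an octave.
Suspension figures are named by those two intervals: 9–8.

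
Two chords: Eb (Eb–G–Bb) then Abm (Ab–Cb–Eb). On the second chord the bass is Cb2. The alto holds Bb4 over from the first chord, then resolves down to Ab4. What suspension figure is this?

At the second chord the bass is Cb2. The suspended Bb4 lies a seventh above the bass; after resolving down by step to Ab4, the interval above the bass becomes a sixth.
Suspension figures are named by those two intervals: 7–6.

7–6 suspension.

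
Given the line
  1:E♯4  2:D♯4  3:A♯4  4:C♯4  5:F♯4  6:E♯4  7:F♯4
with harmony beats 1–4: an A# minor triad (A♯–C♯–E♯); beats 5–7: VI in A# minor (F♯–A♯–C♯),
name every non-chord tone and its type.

D♯4 (beat 2) — escape tone; E♯4 (beat 6) — neighbor tone.

The harmony at that moment is A♯ minor triad (A♯, C♯, E♯); D♯4 is not a chord tone.
It is approached by step down from E♯4 and left by leap up to A♯4.
Step in, leap out — an escape tone.
The harmony at that moment is F♯ major triad (F♯, A♯, C♯); E♯4 is not a chord tone.
It is approached by step down from F♯4 and left by step up to F♯4.
Step away and step back to the same note — a neighbor tone (lower neighbor).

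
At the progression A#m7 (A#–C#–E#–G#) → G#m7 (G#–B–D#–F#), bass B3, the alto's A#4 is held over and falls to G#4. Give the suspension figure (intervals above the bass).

At the second chord the bass is B3. The suspended A#4 lies a seventh above the bass; after resolving down by step to G#4, the interval above the bass becomes a sixth.
Suspension figures are named by those two intervals: 7–6.

7–6 suspension.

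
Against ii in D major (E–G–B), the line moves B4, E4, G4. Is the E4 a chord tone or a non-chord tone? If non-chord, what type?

Chord tone (the root of E minor triad).

E minor triad contains E, G, B; E is the root, so it is a chord tone.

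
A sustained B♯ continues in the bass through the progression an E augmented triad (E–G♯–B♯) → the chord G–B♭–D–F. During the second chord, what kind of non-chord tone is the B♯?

The harmony at that moment is G minor seventh chord (G, B♭, D, F); B♯ is not a chord tone.
It is held over (the same pitch as the preceding B♯) and then sustained as the same pitch into the next harmony.
Sustained through a change of harmony — a pedal tone.

Pedal tone (pedal point).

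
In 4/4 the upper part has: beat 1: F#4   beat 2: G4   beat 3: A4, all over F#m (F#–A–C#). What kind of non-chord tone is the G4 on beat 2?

Passing tone.

The harmony at that moment is F# minor triad (F#, A, C#); G4 is not a chord tone.
It is approached by step up from F#4 and left by step up to A4.
Step in, step out in the same direction — a passing tone.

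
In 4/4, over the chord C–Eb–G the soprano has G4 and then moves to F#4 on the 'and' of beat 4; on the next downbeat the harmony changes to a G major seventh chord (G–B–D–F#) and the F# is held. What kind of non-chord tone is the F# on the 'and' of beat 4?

Anticipation.

The harmony at that moment is C minor triad (C, Eb, G); F#4 is not a chord tone.
It is approached by step down from G4 and then sustained as the same pitch into the next harmony.
Arriving early and becoming a chord tone when the harmony changes — an anticipation.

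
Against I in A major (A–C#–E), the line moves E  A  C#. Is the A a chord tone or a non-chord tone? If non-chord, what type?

Chord tone (the root of A major triad).

A major triad contains A, C#, E; A is the root, so it is a chord tone.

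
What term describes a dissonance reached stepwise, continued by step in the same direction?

Approach: by step. Departure: by step, continuing in the same direction.
Stepwise on both sides with no change of direction means the note fills in the space between two different chord tones — a passing tone. (Had it turned back to its starting note it would be a neighbor tone instead.)

Passing tone.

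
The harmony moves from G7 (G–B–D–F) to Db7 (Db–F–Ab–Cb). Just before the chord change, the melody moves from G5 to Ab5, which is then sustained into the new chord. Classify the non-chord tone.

The harmony at that moment is G dominant seventh chord (G, B, D, F); Ab5 is not a chord tone.
It is approached by step up from G5 and then sustained as the same pitch into the next harmony.
Arriving early and becoming a chord tone when the harmony changes — an anticipation.

Ab5 is an anticipation.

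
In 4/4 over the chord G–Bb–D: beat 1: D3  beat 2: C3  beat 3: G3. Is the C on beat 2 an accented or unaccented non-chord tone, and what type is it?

Unaccented escape tone.

The harmony at that moment is G minor triad (G, Bb, D); C3 is not a chord tone.
It is approached by step down from D3 and left by leap up to G3.
Step in, leap out — an escape tone.
It falls on a weak beat, so it is unaccented.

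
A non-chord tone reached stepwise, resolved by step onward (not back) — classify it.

Approach: by step. Departure: by step, continuing in the same direction.
Stepwise on both sides with no change of direction means the note fills in the space between two different chord tones — a passing tone. (Had it turned back to its starting note it would be a neighbor tone instead.)

Passing tone.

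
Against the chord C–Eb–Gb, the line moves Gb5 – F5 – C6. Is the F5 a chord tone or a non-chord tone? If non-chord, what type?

The harmony at that moment is C diminished triad (C, Eb, Gb); F5 is not a chord tone.
It is approached by step down from Gb5 and left by leap up to C6.
Step in, leap out — an escape tone.

Non-chord tone — an escape tone.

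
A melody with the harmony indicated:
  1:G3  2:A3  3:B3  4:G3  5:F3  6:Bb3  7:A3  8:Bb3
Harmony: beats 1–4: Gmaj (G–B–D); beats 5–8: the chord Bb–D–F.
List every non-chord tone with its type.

The harmony at that moment is G major triad (G, B, D); A3 is not a chord tone.
It is approached by step up from G3 and left by step up to B3.
Step in, step out in the same direction — a passing tone.
The harmony at that moment is Bb major triad (Bb, D, F); A3 is not a chord tone.
It is approached by step down from Bb3 and left by step up to Bb3.
Step away and step back to the same note — a neighbor tone (lower neighbor).

A3 (beat 2) — passing tone; A3 (beat 7) — neighbor tone.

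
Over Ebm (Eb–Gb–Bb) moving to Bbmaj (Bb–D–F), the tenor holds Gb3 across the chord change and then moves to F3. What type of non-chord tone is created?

The harmony at that moment is Bb major triad (Bb, D, F); Gb3 is not a chord tone.
It is held over (the same pitch as the preceding Gb3) and left by step down to F3.
Held over from the previous chord and resolving down by step — a suspension.

Gb3 is a suspension.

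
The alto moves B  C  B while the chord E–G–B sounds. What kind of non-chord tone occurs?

C is a neighbor tone.

The harmony at that moment is E minor triad (E, G, B); C is not a chord tone.
It is approached by step up from B and left by step down to B.
Step away and step back to the same note — a neighbor tone (upper neighbor).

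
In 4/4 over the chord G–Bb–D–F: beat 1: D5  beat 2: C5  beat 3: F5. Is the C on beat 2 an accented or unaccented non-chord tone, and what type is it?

Unaccented escape tone.

The harmony at that moment is G minor seventh chord (G, Bb, D, F); C5 is not a chord tone.
It is approached by step down from D5 and left by leap up to F5.
Step in, leap out — an escape tone.
It falls on a weak beat, so it is unaccented.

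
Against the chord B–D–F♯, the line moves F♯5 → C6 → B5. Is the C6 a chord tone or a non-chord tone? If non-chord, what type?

The harmony at that moment is B minor triad (B, D, F♯); C6 is not a chord tone.
It is approached by leap up from F♯5 and left by step down to B5.
Leap in, step out — an appoggiatura.

Non-chord tone — an appoggiatura.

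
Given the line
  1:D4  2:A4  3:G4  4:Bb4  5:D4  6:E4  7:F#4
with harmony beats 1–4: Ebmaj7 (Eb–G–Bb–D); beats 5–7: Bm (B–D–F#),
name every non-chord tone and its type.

A4 (beat 2) — appoggiatura; E4 (beat 6) — passing tone.

The harmony at that moment is Eb major seventh chord (Eb, G, Bb, D); A4 is not a chord tone.
It is approached by leap up from D4 and left by step down to G4.
Leap in, step out — an appoggiatura.
The harmony at that moment is B minor triad (B, D, F#); E4 is not a chord tone.
It is approached by step up from D4 and left by step up to F#4.
Step in, step out in the same direction — a passing tone.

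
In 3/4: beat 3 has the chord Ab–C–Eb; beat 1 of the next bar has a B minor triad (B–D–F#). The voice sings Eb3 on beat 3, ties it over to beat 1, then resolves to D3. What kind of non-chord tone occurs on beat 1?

Suspension.

The harmony at that moment is B minor triad (B, D, F#); Eb3 is not a chord tone.
It is held over (the same pitch as the preceding Eb3) and left by step down to D3.
Held over from the previous chord and resolving down by step — a suspension.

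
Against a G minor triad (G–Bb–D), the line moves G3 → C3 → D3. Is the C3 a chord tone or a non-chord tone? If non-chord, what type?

Non-chord tone — an appoggiatura.

The harmony at that moment is G minor triad (G, Bb, D); C3 is not a chord tone.
It is approached by leap down from G3 and left by step up to D3.
Leap in, step out — an appoggiatura.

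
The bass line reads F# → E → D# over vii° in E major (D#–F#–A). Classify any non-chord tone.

E is a passing tone.

The harmony at that moment is D# diminished triad (D#, F#, A); E is not a chord tone.
It is approached by step down from F# and left by step down to D#.
Step in, step out in the same direction — a passing tone.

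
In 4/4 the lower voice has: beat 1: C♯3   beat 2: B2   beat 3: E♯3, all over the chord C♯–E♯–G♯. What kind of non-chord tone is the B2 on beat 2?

Escape tone.

The harmony at that moment is C♯ major triad (C♯, E♯, G♯); B2 is not a chord tone.
It is approached by step down from C♯3 and left by leap up to E♯3.
Step in, leap out, on a weak beat — an escape tone.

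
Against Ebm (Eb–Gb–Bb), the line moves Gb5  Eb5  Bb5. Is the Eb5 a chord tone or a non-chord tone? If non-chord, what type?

Chord tone (the root of Eb minor triad).

Eb minor triad contains Eb, Gb, Bb; Eb is the root, so it is a chord tone.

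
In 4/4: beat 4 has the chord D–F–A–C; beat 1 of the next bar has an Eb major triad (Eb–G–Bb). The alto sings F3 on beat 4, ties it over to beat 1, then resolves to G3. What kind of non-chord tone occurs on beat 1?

The harmony at that moment is Eb major triad (Eb, G, Bb); F3 is not a chord tone.
It is held over (the same pitch as the preceding F3) and left by step up to G3.
Held over from the previous chord and resolving up by step — a retardation.

Retardation.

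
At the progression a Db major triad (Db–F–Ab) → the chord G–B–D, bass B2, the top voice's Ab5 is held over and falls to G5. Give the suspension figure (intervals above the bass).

At the second chord the bass is B2. The suspended Ab5 lies a seventh above the bass; after resolving down by step to G5, the interval above the bass becomes a sixth.
Suspension figures are named by those two intervals: 7–6.

7–6 suspension.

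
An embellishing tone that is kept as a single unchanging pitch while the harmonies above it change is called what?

Approach: none. Departure: none — a single pitch is sustained while the chords change around it, passing through harmonies that do not contain it.
No melodic motion at all; the dissonance is created entirely by the moving harmonies against the stationary note — a pedal tone (pedal point).

Pedal tone.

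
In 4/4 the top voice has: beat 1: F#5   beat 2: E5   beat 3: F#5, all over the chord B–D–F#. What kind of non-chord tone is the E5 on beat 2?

Lower neighbor tone.

The harmony at that moment is B minor triad (B, D, F#); E5 is not a chord tone.
It is approached by step down from F#5 and left by step up to F#5.
Step away and step back to the same note — a neighbor tone (lower neighbor).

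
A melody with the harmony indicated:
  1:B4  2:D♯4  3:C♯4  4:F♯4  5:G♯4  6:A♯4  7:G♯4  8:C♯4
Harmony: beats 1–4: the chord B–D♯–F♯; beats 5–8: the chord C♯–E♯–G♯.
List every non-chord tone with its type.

The harmony at that moment is B major triad (B, D♯, F♯); C♯4 is not a chord tone.
It is approached by step down from D♯4 and left by leap up to F♯4.
Step in, leap out — an escape tone.
The harmony at that moment is C♯ major triad (C♯, E♯, G♯); A♯4 is not a chord tone.
It is approached by step up from G♯4 and left by step down to G♯4.
Step away and step back to the same note — a neighbor tone (upper neighbor).

C♯4 (beat 3) — escape tone; A♯4 (beat 6) — neighbor tone.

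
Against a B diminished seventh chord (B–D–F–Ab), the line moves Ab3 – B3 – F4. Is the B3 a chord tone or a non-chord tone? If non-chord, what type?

B diminished seventh chord contains B, D, F, Ab; B is the root, so it is a chord tone.

Chord tone (the root of B diminished seventh chord).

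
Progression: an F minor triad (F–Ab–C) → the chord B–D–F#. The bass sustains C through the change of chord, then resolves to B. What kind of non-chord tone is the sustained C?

The harmony at that moment is B minor triad (B, D, F#); C is not a chord tone.
It is held over (the same pitch as the preceding C) and left by step down to B.
Held over from the previous chord and resolving down by step — a suspension.

C is a suspension.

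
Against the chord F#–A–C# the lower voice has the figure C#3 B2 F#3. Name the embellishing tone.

The harmony at that moment is F# minor triad (F#, A, C#); B2 is not a chord tone.
It is approached by step down from C#3 and left by leap up to F#3.
Step in, leap out — an escape tone.

B2 is an escape tone.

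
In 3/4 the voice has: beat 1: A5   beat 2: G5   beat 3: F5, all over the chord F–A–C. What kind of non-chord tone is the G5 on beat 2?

The harmony at that moment is F major triad (F, A, C); G5 is not a chord tone.
It is approached by step down from A5 and left by step down to F5.
Step in, step out in the same direction — a passing tone.

Passing tone.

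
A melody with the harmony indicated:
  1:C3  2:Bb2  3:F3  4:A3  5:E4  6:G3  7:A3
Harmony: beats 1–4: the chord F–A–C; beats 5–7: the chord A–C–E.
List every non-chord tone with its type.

Bb2 (beat 2) — escape tone; G3 (beat 6) — appoggiatura.

The harmony at that moment is F major triad (F, A, C); Bb2 is not a chord tone.
It is approached by step down from C3 and left by leap up to F3.
Step in, leap out — an escape tone.
The harmony at that moment is A minor triad (A, C, E); G3 is not a chord tone.
It is approached by leap down from E4 and left by step up to A3.
Leap in, step out — an appoggiatura.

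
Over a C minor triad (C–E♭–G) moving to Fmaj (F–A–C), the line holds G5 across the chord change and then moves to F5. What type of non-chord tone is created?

G5 is a suspension.

The harmony at that moment is F major triad (F, A, C); G5 is not a chord tone.
It is held over (the same pitch as the preceding G5) and left by step down to F5.
Held over from the previous chord and resolving down by step — a suspension.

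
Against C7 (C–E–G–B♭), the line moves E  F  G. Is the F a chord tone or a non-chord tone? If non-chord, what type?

The harmony at that moment is C dominant seventh chord (C, E, G, B♭); F is not a chord tone.
It is approached by step up from E and left by step up to G.
Step in, step out in the same direction — a passing tone.

Non-chord tone — a passing tone.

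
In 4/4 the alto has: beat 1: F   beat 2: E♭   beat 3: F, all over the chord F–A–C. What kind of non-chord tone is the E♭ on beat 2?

Lower neighbor tone.

The harmony at that moment is F major triad (F, A, C); E♭ is not a chord tone.
It is approached by step down from F and left by step up to F.
Step away and step back to the same note — a neighbor tone (lower neighbor).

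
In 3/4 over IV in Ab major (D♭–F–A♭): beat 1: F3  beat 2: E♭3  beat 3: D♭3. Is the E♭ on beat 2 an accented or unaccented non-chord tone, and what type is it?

Unaccented passing tone.

The harmony at that moment is D♭ major triad (D♭, F, A♭); E♭3 is not a chord tone.
It is approached by step down from F3 and left by step down to D♭3.
Step in, step out in the same direction — a passing tone.
It falls on a weak beat, so it is unaccented.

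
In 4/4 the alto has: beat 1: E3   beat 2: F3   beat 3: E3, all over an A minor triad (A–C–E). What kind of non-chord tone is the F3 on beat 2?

Upper neighbor tone.

The harmony at that moment is A minor triad (A, C, E); F3 is not a chord tone.
It is approached by step up from E3 and left by step down to E3.
Step away and step back to the same note — a neighbor tone (upper neighbor).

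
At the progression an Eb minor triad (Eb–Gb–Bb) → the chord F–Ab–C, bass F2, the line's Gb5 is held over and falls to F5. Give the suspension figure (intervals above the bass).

9–8 suspension.

At the second chord the bass is F2. The suspended Gb5 lies a ninth above the bass; after resolving down by step to F5, the interval above the bass becomes an octave.
Suspension figures are named by those two intervals: 9–8.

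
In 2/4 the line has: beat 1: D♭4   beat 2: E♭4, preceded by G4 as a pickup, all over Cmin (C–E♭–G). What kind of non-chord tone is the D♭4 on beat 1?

Appoggiatura.

The harmony at that moment is C minor triad (C, E♭, G); D♭4 is not a chord tone.
It is approached by leap down from G4 and left by step up to E♭4.
Leap in, step out, metrically accented — an appoggiatura.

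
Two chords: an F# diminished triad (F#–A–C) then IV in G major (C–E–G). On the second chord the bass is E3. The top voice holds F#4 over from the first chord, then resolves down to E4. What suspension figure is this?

9–8 suspension.

At the second chord the bass is E3. The suspended F#4 lies a ninth above the bass; after resolving down by step to E4, the interval above the bass becomes an octave.
Suspension figures are named by those two intervals: 9–8.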